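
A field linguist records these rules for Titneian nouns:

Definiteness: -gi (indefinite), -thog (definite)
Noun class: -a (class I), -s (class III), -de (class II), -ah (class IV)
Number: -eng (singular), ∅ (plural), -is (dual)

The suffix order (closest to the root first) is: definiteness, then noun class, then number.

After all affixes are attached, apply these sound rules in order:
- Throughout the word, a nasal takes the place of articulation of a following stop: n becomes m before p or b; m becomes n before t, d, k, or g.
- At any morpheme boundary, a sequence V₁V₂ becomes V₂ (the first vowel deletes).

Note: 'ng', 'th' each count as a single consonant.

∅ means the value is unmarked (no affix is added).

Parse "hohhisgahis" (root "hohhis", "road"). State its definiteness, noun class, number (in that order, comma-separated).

indefinite, class IV, dual

Segment: hohhis-gi-ah-is.
definiteness: -gi → indefinite.
noun class: -ah → class IV.
number: -is → dual.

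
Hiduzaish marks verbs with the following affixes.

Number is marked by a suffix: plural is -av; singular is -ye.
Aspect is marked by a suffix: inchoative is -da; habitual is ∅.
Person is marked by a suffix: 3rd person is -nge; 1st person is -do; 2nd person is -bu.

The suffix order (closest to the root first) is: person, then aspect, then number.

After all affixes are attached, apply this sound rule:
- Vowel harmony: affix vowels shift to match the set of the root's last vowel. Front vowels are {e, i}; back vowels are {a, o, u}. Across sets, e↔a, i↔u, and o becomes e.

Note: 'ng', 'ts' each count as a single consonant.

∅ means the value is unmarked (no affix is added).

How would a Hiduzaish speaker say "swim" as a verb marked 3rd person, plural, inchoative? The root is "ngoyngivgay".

ngoyngivgayngadaav

Attach person 3rd person -nge → ngoyngivgaynge.
Attach aspect inchoative -da → ngoyngivgayngeda.
Attach number plural -av → ngoyngivgayngedaav.
Apply vowel harmony: ngoyngivgayngedaav → ngoyngivgayngadaav.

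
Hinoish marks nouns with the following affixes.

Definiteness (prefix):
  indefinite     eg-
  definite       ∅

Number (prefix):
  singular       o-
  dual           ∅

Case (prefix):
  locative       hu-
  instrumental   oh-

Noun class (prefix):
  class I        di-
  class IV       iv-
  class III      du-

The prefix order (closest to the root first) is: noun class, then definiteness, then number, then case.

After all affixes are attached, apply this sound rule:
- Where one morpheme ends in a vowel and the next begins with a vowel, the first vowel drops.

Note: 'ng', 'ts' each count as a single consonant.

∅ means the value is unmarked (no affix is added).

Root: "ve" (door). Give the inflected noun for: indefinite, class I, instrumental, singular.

ohegdive

Attach noun class class I di- → dive.
Attach definiteness indefinite eg- → egdive.
Attach number singular o- → oegdive.
Attach case instrumental oh- → ohoegdive.
Apply vowel deletion: ohoegdive → ohegdive.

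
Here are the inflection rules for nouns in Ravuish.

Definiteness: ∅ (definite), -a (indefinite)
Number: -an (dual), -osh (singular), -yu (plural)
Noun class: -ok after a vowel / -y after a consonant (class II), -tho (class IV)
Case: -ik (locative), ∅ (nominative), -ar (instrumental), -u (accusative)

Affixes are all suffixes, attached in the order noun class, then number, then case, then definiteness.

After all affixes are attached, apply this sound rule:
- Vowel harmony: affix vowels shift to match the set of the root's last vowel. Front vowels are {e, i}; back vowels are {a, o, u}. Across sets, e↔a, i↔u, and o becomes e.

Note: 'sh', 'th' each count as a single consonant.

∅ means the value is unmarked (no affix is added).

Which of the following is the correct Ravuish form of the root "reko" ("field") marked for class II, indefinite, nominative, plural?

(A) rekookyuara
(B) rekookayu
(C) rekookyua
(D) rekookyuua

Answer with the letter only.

Attach noun class class II -ok (after vowel 'o') → rekook.
Attach number plural -yu → rekookyu.
case = nominative: zero marking, form stays rekookyu.
Attach definiteness indefinite -a → rekookyua.
Vowel harmony: no change.
So the correct form is rekookyua, option (C).
(B) rekookayu is wrong: it has the affixes in the wrong order.
(D) rekookyuua is wrong: it uses accusative instead of nominative for case.
(A) rekookyuara is wrong: it uses instrumental instead of nominative for case.

C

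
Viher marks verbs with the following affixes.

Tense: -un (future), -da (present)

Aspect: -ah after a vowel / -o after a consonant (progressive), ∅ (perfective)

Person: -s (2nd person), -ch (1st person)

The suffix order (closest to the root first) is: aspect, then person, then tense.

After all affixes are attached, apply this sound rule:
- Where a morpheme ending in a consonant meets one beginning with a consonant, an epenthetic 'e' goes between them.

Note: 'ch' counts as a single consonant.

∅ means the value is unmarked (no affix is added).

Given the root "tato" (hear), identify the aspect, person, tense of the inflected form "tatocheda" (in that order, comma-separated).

Segment: tato-ch-da.
aspect: ∅ → perfective.
person: -ch → 1st person.
tense: -da → present.

perfective, 1st person, present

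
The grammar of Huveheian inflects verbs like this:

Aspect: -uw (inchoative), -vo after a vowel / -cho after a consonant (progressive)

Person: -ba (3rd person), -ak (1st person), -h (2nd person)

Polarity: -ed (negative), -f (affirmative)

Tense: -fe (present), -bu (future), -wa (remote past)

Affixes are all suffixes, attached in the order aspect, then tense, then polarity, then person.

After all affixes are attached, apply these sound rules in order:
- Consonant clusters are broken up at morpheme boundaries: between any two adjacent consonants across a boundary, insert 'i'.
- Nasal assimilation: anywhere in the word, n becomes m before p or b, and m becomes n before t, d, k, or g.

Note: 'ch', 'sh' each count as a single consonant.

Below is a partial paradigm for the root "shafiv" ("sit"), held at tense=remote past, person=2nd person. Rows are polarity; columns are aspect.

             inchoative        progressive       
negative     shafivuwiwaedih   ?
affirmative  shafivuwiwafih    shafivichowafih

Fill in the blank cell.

Attach aspect progressive -cho (after consonant 'v') → shafivcho.
Attach tense remote past -wa → shafivchowa.
Attach polarity negative -ed → shafivchowaed.
Attach person 2nd person -h → shafivchowaedh.
Apply epenthesis: shafivchowaedh → shafivichowaedih.
Nasal assimilation: no change.

shafivichowaedih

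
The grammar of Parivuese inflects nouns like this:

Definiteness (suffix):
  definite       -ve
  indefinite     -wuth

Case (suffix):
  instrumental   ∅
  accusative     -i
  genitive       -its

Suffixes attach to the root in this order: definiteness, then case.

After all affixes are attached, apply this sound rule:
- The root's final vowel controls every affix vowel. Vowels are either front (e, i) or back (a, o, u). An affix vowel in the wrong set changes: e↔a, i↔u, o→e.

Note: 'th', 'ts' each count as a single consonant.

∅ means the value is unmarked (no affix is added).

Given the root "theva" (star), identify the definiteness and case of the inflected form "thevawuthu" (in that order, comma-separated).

indefinite, accusative

Segment: theva-wuth-i.
definiteness: -wuth → indefinite.
case: -i → accusative.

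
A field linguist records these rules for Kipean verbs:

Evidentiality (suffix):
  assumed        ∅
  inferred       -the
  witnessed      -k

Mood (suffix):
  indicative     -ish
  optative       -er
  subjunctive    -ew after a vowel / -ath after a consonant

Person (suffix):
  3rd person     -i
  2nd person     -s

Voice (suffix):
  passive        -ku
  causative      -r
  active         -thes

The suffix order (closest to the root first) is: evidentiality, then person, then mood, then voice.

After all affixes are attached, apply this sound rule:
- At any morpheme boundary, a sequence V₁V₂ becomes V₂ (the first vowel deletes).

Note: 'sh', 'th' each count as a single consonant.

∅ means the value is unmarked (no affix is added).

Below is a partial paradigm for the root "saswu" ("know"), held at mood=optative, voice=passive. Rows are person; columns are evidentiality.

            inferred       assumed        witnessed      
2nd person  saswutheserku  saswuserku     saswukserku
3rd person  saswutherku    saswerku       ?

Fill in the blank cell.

Attach evidentiality witnessed -k → saswuk.
Attach person 3rd person -i → saswuki.
Attach mood optative -er → saswukier.
Attach voice passive -ku → saswukierku.
Apply vowel deletion: saswukierku → saswukerku.

saswukerku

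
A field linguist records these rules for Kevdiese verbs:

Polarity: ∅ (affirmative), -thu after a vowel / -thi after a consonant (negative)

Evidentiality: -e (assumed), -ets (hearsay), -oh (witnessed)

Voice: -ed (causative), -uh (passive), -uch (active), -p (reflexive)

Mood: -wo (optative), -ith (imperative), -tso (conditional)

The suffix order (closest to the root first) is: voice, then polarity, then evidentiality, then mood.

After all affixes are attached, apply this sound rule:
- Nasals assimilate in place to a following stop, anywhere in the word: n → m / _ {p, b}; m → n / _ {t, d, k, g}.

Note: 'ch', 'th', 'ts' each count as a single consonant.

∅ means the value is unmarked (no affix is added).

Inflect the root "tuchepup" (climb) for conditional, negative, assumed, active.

Attach voice active -uch → tuchepupuch.
Attach polarity negative -thi (after consonant 'ch') → tuchepupuchthi.
Attach evidentiality assumed -e → tuchepupuchthie.
Attach mood conditional -tso → tuchepupuchthietso.
Nasal assimilation: no change.

tuchepupuchthietso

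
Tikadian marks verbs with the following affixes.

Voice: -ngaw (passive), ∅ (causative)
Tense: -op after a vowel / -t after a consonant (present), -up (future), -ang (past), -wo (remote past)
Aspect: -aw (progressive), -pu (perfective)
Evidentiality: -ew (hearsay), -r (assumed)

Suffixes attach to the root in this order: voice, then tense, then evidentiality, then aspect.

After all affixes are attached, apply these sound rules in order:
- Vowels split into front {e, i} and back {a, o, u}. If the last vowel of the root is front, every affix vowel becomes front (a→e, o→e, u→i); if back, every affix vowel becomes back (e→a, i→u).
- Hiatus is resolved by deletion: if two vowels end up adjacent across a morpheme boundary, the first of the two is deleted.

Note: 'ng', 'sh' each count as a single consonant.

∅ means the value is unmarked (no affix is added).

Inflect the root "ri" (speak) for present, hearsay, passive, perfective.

ringewtewpi

Attach voice passive -ngaw → ringaw.
Attach tense present -t (after consonant 'w') → ringawt.
Attach evidentiality hearsay -ew → ringawtew.
Attach aspect perfective -pu → ringawtewpu.
Apply vowel harmony: ringawtewpu → ringewtewpi.
Vowel deletion: no change.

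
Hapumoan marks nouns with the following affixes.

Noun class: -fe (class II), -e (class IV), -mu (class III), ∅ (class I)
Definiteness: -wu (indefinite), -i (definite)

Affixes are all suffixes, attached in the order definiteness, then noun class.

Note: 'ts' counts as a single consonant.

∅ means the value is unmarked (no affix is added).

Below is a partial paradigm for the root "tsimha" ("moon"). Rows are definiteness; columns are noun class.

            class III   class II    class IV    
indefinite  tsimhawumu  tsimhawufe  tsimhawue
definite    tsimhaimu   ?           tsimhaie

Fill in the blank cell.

tsimhaife

Attach definiteness definite -i → tsimhai.
Attach noun class class II -fe → tsimhaife.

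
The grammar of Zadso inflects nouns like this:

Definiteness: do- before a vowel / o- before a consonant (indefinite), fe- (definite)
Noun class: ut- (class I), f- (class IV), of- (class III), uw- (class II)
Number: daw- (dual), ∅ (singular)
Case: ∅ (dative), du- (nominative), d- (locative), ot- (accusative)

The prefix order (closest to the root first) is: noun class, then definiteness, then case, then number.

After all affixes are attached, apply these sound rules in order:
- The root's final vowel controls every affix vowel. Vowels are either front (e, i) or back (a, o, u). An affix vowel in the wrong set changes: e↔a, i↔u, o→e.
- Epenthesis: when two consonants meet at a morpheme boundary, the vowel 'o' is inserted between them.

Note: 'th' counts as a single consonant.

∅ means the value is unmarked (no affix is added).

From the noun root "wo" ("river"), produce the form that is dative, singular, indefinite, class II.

Attach noun class class II uw- → uwwo.
Attach definiteness indefinite do- (before vowel 'u') → douwwo.
case = dative: zero marking, form stays douwwo.
number = singular: zero marking, form stays douwwo.
Vowel harmony: no change.
Apply epenthesis: douwwo → douwowo.

douwowo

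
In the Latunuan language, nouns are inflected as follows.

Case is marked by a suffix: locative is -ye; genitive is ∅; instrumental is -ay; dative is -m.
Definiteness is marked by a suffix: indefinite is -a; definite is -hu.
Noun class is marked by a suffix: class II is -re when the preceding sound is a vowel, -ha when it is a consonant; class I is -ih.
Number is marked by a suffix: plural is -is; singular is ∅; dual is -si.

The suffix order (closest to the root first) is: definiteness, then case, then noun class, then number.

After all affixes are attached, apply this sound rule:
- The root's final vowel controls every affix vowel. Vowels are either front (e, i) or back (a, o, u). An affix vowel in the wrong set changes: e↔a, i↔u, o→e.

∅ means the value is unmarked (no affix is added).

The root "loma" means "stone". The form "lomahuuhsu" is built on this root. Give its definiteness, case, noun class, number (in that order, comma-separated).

definite, genitive, class I, dual

Segment: loma-hu-ih-si.
definiteness: -hu → definite.
case: ∅ → genitive.
noun class: -ih → class I.
number: -si → dual.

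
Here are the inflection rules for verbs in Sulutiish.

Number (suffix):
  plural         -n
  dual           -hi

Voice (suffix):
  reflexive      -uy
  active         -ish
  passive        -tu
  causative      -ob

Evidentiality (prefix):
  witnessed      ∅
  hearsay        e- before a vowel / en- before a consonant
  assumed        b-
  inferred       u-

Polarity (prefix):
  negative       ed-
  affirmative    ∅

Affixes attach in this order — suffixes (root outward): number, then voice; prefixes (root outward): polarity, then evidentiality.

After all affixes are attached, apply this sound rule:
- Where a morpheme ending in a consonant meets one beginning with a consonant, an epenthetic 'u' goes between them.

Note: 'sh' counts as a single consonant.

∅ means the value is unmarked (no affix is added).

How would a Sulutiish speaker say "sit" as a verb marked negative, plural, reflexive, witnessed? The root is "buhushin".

Attach number plural -n → buhushinn.
Attach polarity negative ed- → edbuhushinn.
Attach voice reflexive -uy → edbuhushinnuy.
evidentiality = witnessed: zero marking, form stays edbuhushinnuy.
Apply epenthesis: edbuhushinnuy → edubuhushinunuy.

edubuhushinunuy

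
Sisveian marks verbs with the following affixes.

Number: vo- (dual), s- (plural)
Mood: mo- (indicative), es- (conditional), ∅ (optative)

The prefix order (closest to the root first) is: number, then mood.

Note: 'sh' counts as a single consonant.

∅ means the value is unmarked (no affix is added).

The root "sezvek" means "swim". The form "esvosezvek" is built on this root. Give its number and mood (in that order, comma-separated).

Segment: es-vo-sezvek.
number: vo- → dual.
mood: es- → conditional.

dual, conditional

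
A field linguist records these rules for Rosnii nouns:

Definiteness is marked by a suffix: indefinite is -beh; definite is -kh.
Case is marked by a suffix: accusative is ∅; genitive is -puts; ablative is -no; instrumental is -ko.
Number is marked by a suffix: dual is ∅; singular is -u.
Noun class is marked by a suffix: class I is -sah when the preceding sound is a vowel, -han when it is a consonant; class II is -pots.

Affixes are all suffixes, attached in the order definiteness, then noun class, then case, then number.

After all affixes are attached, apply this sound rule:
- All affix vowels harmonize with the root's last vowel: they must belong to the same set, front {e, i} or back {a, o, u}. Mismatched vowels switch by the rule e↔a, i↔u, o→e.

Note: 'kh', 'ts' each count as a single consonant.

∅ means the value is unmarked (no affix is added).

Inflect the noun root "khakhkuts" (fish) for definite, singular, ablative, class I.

Attach definiteness definite -kh → khakhkutskh.
Attach noun class class I -han (after consonant 'kh') → khakhkutskhhan.
Attach case ablative -no → khakhkutskhhanno.
Attach number singular -u → khakhkutskhhannou.
Vowel harmony: no change.

khakhkutskhhannou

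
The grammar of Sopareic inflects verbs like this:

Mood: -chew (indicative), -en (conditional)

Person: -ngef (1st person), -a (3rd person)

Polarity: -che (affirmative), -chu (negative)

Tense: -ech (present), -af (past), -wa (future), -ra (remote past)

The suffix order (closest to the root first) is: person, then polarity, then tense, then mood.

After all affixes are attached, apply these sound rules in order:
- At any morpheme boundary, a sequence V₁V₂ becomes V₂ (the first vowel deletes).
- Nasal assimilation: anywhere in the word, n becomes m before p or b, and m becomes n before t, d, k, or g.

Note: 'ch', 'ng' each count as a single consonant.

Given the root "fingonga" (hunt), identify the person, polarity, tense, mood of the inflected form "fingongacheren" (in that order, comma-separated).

Segment: fingonga-a-che-ra-en.
person: -a → 3rd person.
polarity: -che → affirmative.
tense: -ra → remote past.
mood: -en → conditional.

3rd person, affirmative, remote past, conditional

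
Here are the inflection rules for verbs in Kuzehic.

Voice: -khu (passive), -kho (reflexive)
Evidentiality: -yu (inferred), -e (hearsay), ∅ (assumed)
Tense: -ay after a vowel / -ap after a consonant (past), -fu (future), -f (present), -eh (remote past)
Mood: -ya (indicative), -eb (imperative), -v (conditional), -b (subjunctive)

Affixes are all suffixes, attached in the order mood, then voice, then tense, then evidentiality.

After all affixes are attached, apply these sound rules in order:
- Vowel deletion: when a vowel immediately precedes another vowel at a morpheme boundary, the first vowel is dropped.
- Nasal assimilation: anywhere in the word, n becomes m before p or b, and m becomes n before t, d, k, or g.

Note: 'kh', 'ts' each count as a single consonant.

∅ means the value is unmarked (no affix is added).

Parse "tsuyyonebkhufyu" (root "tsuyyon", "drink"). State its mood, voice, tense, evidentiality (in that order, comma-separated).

Segment: tsuyyon-eb-khu-f-yu.
mood: -eb → imperative.
voice: -khu → passive.
tense: -f → present.
evidentiality: -yu → inferred.

imperative, passive, present, inferred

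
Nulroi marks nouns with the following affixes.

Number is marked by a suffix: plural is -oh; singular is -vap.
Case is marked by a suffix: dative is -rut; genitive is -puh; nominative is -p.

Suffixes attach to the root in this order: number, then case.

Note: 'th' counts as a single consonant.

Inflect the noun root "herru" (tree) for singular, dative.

herruvaprut

Attach number singular -vap → herruvap.
Attach case dative -rut → herruvaprut.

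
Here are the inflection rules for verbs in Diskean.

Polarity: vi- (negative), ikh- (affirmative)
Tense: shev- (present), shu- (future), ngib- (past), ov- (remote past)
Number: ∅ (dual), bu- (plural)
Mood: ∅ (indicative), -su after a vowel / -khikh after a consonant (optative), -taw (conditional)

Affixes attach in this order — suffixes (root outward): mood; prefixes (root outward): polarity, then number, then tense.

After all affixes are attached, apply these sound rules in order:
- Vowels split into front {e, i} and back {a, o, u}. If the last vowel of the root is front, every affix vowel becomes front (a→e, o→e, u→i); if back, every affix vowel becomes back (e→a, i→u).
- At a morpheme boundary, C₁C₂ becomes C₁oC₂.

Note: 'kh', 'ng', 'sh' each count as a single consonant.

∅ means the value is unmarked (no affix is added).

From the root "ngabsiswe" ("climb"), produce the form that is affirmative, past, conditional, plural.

Attach polarity affirmative ikh- → ikhngabsiswe.
Attach number plural bu- → buikhngabsiswe.
Attach mood conditional -taw → buikhngabsiswetaw.
Attach tense past ngib- → ngibbuikhngabsiswetaw.
Apply vowel harmony: ngibbuikhngabsiswetaw → ngibbiikhngabsiswetew.
Apply epenthesis: ngibbiikhngabsiswetew → ngibobiikhongabsiswetew.

ngibobiikhongabsiswetew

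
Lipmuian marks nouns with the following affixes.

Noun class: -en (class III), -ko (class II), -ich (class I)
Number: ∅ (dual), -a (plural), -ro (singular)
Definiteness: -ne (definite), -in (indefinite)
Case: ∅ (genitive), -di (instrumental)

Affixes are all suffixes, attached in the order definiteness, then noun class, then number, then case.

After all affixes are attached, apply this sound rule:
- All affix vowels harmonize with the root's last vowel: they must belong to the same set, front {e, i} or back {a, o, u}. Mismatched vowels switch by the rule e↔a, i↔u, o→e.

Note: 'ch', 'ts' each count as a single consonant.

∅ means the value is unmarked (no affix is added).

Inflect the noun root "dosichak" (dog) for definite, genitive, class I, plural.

dosichaknaucha

Attach definiteness definite -ne → dosichakne.
Attach noun class class I -ich → dosichakneich.
Attach number plural -a → dosichakneicha.
case = genitive: zero marking, form stays dosichakneicha.
Apply vowel harmony: dosichakneicha → dosichaknaucha.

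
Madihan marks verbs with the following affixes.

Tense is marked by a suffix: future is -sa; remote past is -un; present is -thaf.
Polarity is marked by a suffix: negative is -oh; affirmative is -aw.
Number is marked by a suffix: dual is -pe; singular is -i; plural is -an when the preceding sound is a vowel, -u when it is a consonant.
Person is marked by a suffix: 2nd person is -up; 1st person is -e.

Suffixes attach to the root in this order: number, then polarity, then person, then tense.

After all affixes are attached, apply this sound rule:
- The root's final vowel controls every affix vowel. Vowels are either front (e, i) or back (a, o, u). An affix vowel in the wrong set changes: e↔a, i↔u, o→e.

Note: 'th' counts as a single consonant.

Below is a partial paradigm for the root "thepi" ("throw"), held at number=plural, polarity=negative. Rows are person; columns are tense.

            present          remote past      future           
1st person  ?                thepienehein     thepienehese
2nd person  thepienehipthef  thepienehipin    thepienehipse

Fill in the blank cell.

Attach number plural -an (after vowel 'i') → thepian.
Attach polarity negative -oh → thepianoh.
Attach person 1st person -e → thepianohe.
Attach tense present -thaf → thepianohethaf.
Apply vowel harmony: thepianohethaf → thepienehethef.

thepienehethef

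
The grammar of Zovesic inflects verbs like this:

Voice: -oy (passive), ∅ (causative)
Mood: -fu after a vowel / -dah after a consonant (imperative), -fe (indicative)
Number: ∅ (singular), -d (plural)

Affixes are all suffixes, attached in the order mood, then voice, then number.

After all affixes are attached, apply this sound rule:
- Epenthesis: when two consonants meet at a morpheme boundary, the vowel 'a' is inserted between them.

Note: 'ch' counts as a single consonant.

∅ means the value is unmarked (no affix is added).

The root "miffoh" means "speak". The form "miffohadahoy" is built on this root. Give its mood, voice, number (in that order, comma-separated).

Segment: miffoh-dah-oy.
mood: -fu/dah → imperative.
voice: -oy → passive.
number: ∅ → singular.

imperative, passive, singular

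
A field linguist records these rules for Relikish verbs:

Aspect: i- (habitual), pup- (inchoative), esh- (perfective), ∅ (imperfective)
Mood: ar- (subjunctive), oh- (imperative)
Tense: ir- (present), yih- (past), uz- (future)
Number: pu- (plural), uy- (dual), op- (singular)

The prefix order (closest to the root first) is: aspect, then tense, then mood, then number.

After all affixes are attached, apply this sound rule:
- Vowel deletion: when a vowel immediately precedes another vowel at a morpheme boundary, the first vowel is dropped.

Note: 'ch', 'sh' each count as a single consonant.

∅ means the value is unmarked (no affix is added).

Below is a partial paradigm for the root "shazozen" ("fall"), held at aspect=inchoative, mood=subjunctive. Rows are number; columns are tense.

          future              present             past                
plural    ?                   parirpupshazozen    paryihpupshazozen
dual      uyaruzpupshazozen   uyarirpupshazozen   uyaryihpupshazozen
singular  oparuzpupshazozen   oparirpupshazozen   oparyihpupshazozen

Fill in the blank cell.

Attach aspect inchoative pup- → pupshazozen.
Attach tense future uz- → uzpupshazozen.
Attach mood subjunctive ar- → aruzpupshazozen.
Attach number plural pu- → puaruzpupshazozen.
Apply vowel deletion: puaruzpupshazozen → paruzpupshazozen.

paruzpupshazozen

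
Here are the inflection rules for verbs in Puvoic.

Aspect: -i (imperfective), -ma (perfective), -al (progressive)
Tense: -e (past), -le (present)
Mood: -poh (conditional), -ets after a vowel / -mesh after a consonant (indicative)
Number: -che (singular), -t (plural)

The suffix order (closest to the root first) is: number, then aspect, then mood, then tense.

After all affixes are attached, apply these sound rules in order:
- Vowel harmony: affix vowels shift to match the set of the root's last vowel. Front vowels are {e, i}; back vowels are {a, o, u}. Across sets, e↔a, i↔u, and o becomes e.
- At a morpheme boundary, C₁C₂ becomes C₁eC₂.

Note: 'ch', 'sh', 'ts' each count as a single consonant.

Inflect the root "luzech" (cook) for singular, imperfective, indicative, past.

Attach number singular -che → luzechche.
Attach aspect imperfective -i → luzechchei.
Attach mood indicative -ets (after vowel 'i') → luzechcheiets.
Attach tense past -e → luzechcheietse.
Vowel harmony: no change.
Apply epenthesis: luzechcheietse → luzechecheietse.

luzechecheietse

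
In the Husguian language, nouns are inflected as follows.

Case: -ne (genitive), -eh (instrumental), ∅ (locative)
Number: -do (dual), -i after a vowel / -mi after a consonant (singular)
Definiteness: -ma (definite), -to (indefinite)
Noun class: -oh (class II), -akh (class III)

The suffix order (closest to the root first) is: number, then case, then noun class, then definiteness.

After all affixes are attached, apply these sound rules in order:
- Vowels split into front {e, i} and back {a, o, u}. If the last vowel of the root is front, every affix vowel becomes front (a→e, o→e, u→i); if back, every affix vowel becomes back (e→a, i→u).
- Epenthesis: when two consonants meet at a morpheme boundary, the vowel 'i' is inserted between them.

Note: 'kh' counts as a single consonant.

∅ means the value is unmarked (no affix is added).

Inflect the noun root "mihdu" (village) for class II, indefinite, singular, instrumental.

mihduuahohito

Attach number singular -i (after vowel 'u') → mihdui.
Attach case instrumental -eh → mihduieh.
Attach noun class class II -oh → mihduiehoh.
Attach definiteness indefinite -to → mihduiehohto.
Apply vowel harmony: mihduiehohto → mihduuahohto.
Apply epenthesis: mihduuahohto → mihduuahohito.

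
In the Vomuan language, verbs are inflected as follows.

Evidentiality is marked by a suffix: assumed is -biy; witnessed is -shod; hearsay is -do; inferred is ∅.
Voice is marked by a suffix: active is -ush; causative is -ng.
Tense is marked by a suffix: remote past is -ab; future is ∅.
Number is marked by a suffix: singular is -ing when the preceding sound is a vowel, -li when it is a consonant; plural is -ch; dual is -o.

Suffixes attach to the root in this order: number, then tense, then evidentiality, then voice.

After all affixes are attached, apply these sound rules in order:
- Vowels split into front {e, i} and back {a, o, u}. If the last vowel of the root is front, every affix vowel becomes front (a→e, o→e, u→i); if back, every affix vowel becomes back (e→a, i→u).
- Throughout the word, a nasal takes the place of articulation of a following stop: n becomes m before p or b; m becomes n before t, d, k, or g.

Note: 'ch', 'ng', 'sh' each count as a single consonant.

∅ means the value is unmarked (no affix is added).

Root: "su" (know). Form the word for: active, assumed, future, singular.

Attach number singular -ing (after vowel 'u') → suing.
tense = future: zero marking, form stays suing.
Attach evidentiality assumed -biy → suingbiy.
Attach voice active -ush → suingbiyush.
Apply vowel harmony: suingbiyush → suungbuyush.
Nasal assimilation: no change.

suungbuyush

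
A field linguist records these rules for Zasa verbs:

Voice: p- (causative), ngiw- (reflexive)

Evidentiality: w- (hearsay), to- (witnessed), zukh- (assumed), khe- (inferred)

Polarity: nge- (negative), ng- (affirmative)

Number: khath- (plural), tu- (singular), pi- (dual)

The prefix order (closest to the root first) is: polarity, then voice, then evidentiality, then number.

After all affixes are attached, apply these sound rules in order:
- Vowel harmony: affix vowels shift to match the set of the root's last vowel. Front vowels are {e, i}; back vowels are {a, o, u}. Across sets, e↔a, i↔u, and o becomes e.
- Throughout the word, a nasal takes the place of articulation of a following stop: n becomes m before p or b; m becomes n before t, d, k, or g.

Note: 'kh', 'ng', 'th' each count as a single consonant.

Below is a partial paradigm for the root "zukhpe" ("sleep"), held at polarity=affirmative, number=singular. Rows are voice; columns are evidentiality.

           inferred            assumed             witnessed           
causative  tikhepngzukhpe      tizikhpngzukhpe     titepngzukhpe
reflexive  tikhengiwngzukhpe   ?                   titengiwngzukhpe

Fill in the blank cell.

tizikhngiwngzukhpe

Attach polarity affirmative ng- → ngzukhpe.
Attach voice reflexive ngiw- → ngiwngzukhpe.
Attach evidentiality assumed zukh- → zukhngiwngzukhpe.
Attach number singular tu- → tuzukhngiwngzukhpe.
Apply vowel harmony: tuzukhngiwngzukhpe → tizikhngiwngzukhpe.
Nasal assimilation: no change.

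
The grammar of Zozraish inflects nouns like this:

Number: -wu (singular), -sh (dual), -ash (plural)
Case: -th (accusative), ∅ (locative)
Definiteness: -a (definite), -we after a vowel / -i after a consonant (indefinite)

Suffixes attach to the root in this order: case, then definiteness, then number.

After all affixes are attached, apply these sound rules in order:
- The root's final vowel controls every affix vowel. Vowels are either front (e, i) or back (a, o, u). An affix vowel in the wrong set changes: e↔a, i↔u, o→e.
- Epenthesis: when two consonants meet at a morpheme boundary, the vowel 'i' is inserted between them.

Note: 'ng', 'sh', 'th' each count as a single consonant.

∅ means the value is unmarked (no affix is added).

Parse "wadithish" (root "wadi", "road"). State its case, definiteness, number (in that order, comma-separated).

Segment: wadi-th-i-sh.
case: -th → accusative.
definiteness: -we/i → indefinite.
number: -sh → dual.

accusative, indefinite, dual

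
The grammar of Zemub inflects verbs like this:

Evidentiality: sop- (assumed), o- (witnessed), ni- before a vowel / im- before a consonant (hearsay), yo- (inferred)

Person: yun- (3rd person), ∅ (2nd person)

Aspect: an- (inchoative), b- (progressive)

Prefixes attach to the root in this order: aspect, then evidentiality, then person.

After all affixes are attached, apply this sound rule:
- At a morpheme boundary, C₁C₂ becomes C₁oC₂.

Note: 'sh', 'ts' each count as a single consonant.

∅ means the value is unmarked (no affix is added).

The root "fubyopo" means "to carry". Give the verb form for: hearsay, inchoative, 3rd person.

yunonianofubyopo

Attach aspect inchoative an- → anfubyopo.
Attach evidentiality hearsay ni- (before vowel 'a') → nianfubyopo.
Attach person 3rd person yun- → yunnianfubyopo.
Apply epenthesis: yunnianfubyopo → yunonianofubyopo.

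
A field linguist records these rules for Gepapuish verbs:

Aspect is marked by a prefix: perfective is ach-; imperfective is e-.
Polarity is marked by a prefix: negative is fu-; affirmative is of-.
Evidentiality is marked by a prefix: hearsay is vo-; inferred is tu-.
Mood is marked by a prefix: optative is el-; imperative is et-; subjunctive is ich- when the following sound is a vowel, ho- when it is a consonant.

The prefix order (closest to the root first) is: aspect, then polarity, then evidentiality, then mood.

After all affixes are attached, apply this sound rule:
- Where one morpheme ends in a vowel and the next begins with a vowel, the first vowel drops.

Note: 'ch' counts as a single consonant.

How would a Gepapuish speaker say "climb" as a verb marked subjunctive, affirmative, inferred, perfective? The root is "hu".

Attach aspect perfective ach- → achhu.
Attach polarity affirmative of- → ofachhu.
Attach evidentiality inferred tu- → tuofachhu.
Attach mood subjunctive ho- (before consonant 't') → hotuofachhu.
Apply vowel deletion: hotuofachhu → hotofachhu.

hotofachhu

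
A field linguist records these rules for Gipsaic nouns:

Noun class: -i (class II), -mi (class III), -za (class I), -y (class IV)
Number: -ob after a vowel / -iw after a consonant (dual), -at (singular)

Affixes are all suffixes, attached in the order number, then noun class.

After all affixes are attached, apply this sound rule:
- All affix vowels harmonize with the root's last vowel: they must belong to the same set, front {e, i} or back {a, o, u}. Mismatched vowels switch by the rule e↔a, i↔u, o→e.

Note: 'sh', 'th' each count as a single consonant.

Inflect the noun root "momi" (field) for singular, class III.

momietmi

Attach number singular -at → momiat.
Attach noun class class III -mi → momiatmi.
Apply vowel harmony: momiatmi → momietmi.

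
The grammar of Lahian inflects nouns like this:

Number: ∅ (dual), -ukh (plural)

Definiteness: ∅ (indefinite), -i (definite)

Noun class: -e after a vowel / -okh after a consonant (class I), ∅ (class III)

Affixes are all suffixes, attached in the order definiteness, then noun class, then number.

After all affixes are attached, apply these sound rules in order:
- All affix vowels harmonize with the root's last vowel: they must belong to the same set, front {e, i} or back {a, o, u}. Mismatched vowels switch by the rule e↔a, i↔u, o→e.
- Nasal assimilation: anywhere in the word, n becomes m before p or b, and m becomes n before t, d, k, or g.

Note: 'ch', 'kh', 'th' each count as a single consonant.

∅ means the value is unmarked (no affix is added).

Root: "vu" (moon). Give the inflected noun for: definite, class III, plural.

Attach definiteness definite -i → vui.
noun class = class III: zero marking, form stays vui.
Attach number plural -ukh → vuiukh.
Apply vowel harmony: vuiukh → vuuukh.
Nasal assimilation: no change.

vuuukh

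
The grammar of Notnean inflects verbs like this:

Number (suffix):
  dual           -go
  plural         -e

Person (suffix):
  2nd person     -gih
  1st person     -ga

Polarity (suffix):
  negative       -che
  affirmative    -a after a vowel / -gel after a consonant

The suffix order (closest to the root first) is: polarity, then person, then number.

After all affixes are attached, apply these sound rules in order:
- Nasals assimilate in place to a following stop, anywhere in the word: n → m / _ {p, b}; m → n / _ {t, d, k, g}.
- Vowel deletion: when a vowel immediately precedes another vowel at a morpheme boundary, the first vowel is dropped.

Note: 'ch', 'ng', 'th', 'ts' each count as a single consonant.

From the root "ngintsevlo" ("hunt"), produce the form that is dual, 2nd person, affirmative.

ngintsevlagihgo

Attach polarity affirmative -a (after vowel 'o') → ngintsevloa.
Attach person 2nd person -gih → ngintsevloagih.
Attach number dual -go → ngintsevloagihgo.
Nasal assimilation: no change.
Apply vowel deletion: ngintsevloagihgo → ngintsevlagihgo.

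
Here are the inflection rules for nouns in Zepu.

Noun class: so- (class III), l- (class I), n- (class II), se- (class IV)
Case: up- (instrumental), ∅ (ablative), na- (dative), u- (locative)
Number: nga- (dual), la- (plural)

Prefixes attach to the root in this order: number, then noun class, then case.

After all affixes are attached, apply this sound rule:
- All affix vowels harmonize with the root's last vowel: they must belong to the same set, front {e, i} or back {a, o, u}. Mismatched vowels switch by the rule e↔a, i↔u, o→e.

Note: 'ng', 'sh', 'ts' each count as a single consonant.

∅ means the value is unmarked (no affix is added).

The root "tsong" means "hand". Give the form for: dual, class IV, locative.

Attach number dual nga- → ngatsong.
Attach noun class class IV se- → sengatsong.
Attach case locative u- → usengatsong.
Apply vowel harmony: usengatsong → usangatsong.

usangatsong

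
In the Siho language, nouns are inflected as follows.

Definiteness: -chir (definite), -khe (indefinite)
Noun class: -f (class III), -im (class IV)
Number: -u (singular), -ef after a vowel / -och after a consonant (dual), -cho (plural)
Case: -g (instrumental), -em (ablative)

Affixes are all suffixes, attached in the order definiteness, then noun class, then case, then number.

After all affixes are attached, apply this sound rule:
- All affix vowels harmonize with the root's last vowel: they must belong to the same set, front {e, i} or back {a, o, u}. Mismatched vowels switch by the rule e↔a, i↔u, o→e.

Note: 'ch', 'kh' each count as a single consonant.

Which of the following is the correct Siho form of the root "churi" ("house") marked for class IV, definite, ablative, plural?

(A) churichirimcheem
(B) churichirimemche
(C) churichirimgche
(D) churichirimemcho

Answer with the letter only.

Attach definiteness definite -chir → churichir.
Attach noun class class IV -im → churichirim.
Attach case ablative -em → churichirimem.
Attach number plural -cho → churichirimemcho.
Apply vowel harmony: churichirimemcho → churichirimemche.
So the correct form is churichirimemche, option (B).
(A) churichirimcheem is wrong: it has the affixes in the wrong order.
(D) churichirimemcho is wrong: it fails to apply the sound rule(s).
(C) churichirimgche is wrong: it uses instrumental instead of ablative for case.

B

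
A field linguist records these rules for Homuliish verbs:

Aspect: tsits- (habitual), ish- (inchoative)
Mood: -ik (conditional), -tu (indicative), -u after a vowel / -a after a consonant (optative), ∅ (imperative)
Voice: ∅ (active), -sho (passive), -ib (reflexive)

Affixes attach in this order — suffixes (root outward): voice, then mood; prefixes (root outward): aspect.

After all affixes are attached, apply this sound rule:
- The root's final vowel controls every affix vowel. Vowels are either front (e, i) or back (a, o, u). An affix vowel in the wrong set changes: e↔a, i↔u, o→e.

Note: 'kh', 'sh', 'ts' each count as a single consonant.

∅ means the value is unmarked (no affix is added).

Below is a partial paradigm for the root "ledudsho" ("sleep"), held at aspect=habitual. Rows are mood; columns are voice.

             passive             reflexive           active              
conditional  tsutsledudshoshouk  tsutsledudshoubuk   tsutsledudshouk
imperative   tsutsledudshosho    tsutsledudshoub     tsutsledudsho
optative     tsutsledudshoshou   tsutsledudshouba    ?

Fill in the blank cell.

tsutsledudshou

voice = active: zero marking, form stays ledudsho.
Attach mood optative -u (after vowel 'o') → ledudshou.
Attach aspect habitual tsits- → tsitsledudshou.
Apply vowel harmony: tsitsledudshou → tsutsledudshou.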